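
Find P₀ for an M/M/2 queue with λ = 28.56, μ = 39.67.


a = λ/μ = 28.56/39.67 = 0.7199; ρ = a/c = 0.3600
Σ_{k=0}^{1} a^k/k! (terms k=0..1) = 1.00000 + 0.71994 = 1.71994
Tail: a^2/(2!(1−ρ)) = 0.51831/(2·0.6400) = 0.40491
P₀ = 1/(1.71994 + 0.40491) = 1/2.12485 = 0.470621

Final: 0.470621


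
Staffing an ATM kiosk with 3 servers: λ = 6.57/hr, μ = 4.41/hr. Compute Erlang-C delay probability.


a = λ/μ = 1.4898; ρ = a/3 = 0.4966
P₀ = 0.213025 (from M/M/c formula)
C(c,a) = [a^c/(c!(1−ρ))]·P₀ = [3.30659/(6·0.5034)]·0.213025
= 1.09475·0.213025 = 0.233209

Final: 0.233209


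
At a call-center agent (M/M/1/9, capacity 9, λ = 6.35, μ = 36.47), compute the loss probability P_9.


ρ = λ/μ = 6.35/36.47 = 0.1741
P_K = (1−ρ)ρ^K/(1−ρ^(K+1)) = (0.8259·0.0000001471)/(1 − 0.00000002561)
= 0.0000001215/1.000000 = 0.0000001215

Final: 0.0000001215


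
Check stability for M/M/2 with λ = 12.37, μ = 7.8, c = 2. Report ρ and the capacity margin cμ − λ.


Total capacity cμ = 2·7.8 = 15.60/hr
ρ = λ/(cμ) = 12.37/15.60 = 0.7929
Stable ⇔ ρ < 1: YES
Spare capacity = cμ − λ = 15.60 − 12.37 = 3.23/hr

Final: ρ = 0.7929; stable; margin = 3.23/hr


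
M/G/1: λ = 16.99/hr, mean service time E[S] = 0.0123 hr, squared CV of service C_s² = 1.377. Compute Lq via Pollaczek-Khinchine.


ρ = λ·E[S] = 16.99·0.0123 = 0.2090
Lq = ρ²(1+C_s²)/(2(1−ρ)) = 0.04367·(1+1.377)/(2·0.7910)
= 0.04367·2.3770/1.5820 = 0.06562

Final: 0.06562


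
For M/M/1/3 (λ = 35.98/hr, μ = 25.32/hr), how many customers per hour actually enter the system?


ρ = 1.4210; P_K = (1−ρ)ρ^3/(1−ρ^4) = 0.392548
λ_eff = λ(1 − P_K) = 35.98·(1 − 0.392548) = 35.98·0.607452 = 21.8561 /hr

Final: 21.8561 /hr


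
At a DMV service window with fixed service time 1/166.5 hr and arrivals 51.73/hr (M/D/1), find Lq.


ρ = 51.73/166.5 = 0.3107
M/D/1: Lq = ρ²/(2(1−ρ)) = 0.09653/(2·0.6893) = 0.07002

Final: 0.07002


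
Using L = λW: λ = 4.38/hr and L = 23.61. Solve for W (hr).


W = L/λ = 23.61/4.38 = 5.3904 hr

Final: 5.3904 hr


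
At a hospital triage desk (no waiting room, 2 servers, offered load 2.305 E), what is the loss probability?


B(c,a) = (a^c/c!) / Σ_{k=0}^{c} a^k/k!
a^2/2! = 2.656513
Σ terms (k=0..2): 1.00000 + 2.30500 + 2.65651 = 5.961513
B = 2.656513/5.961513 = 0.445610

Final: 0.445610


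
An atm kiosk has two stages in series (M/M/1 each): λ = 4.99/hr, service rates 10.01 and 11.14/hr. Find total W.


Each node sees arrival rate λ = 4.99/hr (tandem ⇒ throughput preserved).
W₁ = 1/(μ₁−λ) = 1/(10.01−4.99) = 0.19920 hr
W₂ = 1/(μ₂−λ) = 1/(11.14−4.99) = 0.16260 hr
W_total = W₁ + W₂ = 0.19920 + 0.16260 = 0.36180 hr

Final: 0.36180 hr


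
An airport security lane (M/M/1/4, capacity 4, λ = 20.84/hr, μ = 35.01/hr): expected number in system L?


ρ = 20.84/35.01 = 0.5953
L = ρ[1 − (K+1)ρ^K + Kρ^(K+1)] / [(1−ρ)(1−ρ^(K+1))]
Numerator: 0.5953·(1 − 5·0.125552 + 4·0.074736) = 0.399528
Denominator: (0.4047)·(0.925264) = 0.374493
L = 0.399528/0.374493 = 1.0669

Final: 1.0669


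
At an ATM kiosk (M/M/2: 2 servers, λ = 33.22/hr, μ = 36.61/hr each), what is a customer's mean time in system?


a = 0.9074; ρ = 0.4537; P₀ = 0.375799
Lq = P₀·a^c·ρ/(c!(1−ρ)²) = 0.23520
Wq = Lq/λ = 0.23520/33.22 = 0.007080 hr
W = Wq + 1/μ = 0.007080 + 0.02731 = 0.03439 hr

Final: 0.03439 hr


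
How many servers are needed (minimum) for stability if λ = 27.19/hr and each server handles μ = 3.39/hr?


Stability requires cμ > λ ⇔ c > λ/μ.
λ/μ = 27.19/3.39 = 8.0206
Minimum integer c = ⌊8.0206⌋ + 1 = 9
Check: 9·3.39 = 30.51 > 27.19, while 8·3.39 = 27.12 ≤ 27.19

Final: 9 servers


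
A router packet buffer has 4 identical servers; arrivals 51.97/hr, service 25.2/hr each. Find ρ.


ρ = λ/(cμ) = 51.97/(4·25.2) = 51.97/100.80 = 0.5156

Final: 0.5156


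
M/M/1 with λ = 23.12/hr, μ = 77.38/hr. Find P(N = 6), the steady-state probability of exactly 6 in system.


ρ = 23.12/77.38 = 0.2988
P_n = (1−ρ)·ρ^n = (1 − 0.2988)·0.2988^6 = 0.7012·0.0007115 = 0.0004989

Final: 0.0004989


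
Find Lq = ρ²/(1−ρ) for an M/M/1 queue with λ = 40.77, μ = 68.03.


ρ = 40.77/68.03 = 0.5993
Lq = ρ²/(1−ρ) = 0.3592/0.4007 = 0.8963

Final: 0.8963


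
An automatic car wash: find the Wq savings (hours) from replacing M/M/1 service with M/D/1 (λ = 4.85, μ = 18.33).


ρ = 4.85/18.33 = 0.2646
Wq(M/M/1) = ρ/(μ−λ) = 0.2646/13.48 = 0.01963 hr
Wq(M/D/1) = ρ/(2(μ−λ)) = 0.009814 hr
Savings = 0.01963 − 0.009814 = 0.009814 hr

Final: 0.009814 hr


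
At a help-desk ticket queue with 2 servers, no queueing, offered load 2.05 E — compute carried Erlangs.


B(2,2.05) = 0.407911 (Erlang-B)
Carried load = a(1 − B) = 2.05·(1 − 0.407911) = 2.05·0.592089 = 1.2138 E

Final: 1.2138 Erlangs


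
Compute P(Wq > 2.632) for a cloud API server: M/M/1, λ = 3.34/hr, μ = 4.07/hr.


ρ = 3.34/4.07 = 0.8206
P(Wq > t) = ρ·e^{−(μ−λ)t} = 0.8206·e^{−1.9214}
= 0.8206·0.146408 = 0.120148

Final: 0.120148


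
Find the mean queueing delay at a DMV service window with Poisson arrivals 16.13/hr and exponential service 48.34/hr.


ρ = 16.13/48.34 = 0.3337
Wq = ρ/(μ−λ) = 0.3337/(48.34 − 16.13) = 0.3337/32.21 = 0.01036 hr

Final: 0.01036 hr


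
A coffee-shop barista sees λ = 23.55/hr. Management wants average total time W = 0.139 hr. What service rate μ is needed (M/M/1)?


W = 1/(μ−λ) ⇒ μ − λ = 1/W = 1/0.139 = 7.1942
μ = λ + 1/W = 23.55 + 7.1942 = 30.7442 per hr

Final: 30.7442 /hr


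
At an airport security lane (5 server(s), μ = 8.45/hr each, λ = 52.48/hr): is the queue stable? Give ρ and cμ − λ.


Total capacity cμ = 5·8.45 = 42.25/hr
ρ = λ/(cμ) = 52.48/42.25 = 1.2421
Stable ⇔ ρ < 1: NO
Spare capacity = cμ − λ = 42.25 − 52.48 = -10.23/hr

Final: ρ = 1.2421; unstable; margin = -10.23/hr


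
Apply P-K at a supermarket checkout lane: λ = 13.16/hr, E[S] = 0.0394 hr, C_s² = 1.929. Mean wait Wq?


ρ = λ·E[S] = 13.16·0.0394 = 0.5185
E[S²] = E[S]²(1+C_s²) = 0.0394²·(1+1.929) = 0.004547
Wq = λ·E[S²]/(2(1−ρ)) = 13.16·0.004547/(2·0.4815) = 0.06214 hr

Final: 0.06214 hr


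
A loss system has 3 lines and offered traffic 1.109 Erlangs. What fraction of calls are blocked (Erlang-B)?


B(c,a) = (a^c/c!) / Σ_{k=0}^{c} a^k/k!
a^3/3! = 0.227323
Σ terms (k=0..3): 1.00000 + 1.10900 + 0.61494 + 0.22732 = 2.951264
B = 0.227323/2.951264 = 0.077026

Final: 0.077026


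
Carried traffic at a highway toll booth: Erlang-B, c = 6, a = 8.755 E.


B(6,8.755) = 0.428743 (Erlang-B)
Carried load = a(1 − B) = 8.755·(1 − 0.428743) = 8.755·0.571257 = 5.0014 E

Final: 5.0014 Erlangs


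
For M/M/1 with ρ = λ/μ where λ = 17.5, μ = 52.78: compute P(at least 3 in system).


ρ = 17.5/52.78 = 0.3316
P(N ≥ n) = ρ^n = 0.3316^3 = 0.036451

Final: 0.036451


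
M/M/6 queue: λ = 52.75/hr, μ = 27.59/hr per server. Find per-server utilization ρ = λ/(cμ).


ρ = λ/(cμ) = 52.75/(6·27.59) = 52.75/165.54 = 0.3187

Final: 0.3187


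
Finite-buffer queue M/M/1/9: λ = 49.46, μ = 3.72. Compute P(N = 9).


ρ = λ/μ = 49.46/3.72 = 13.2957
P_K = (1−ρ)ρ^K/(1−ρ^(K+1)) = (-12.2957·12983762097.843718)/(1 − 172628191763.266205)
= -159644429665.422485/-172628191762.266205 = 0.924788

Final: 0.924788


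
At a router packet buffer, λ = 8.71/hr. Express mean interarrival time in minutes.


Mean interarrival time = 1/λ = 1/8.71 hour = 0.11481 hour
In minutes: 0.11481 × 60 = 6.8886 min

Final: 6.8886 min


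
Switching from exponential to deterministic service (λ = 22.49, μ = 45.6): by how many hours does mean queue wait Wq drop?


ρ = 22.49/45.6 = 0.4932
Wq(M/M/1) = ρ/(μ−λ) = 0.4932/23.11 = 0.02134 hr
Wq(M/D/1) = ρ/(2(μ−λ)) = 0.01067 hr
Savings = 0.02134 − 0.01067 = 0.01067 hr

Final: 0.01067 hr


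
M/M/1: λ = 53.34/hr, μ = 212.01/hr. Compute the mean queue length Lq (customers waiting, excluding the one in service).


ρ = 53.34/212.01 = 0.2516
Lq = ρ²/(1−ρ) = 0.06330/0.7484 = 0.08458

Final: 0.08458


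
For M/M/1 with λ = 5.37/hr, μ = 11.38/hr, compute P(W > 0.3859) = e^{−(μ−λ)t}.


W ~ Exponential(μ−λ) for M/M/1.
μ − λ = 11.38 − 5.37 = 6.0100
P(W > t) = e^{−(μ−λ)t} = e^{−2.3193} = 0.098346

Final: 0.098346


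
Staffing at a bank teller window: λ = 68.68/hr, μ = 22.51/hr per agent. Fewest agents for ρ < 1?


Stability requires cμ > λ ⇔ c > λ/μ.
λ/μ = 68.68/22.51 = 3.0511
Minimum integer c = ⌊3.0511⌋ + 1 = 4
Check: 4·22.51 = 90.04 > 68.68, while 3·22.51 = 67.53 ≤ 68.68

Final: 4 servers


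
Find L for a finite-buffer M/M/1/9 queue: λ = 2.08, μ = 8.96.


ρ = 2.08/8.96 = 0.2321
L = ρ[1 − (K+1)ρ^K + Kρ^(K+1)] / [(1−ρ)(1−ρ^(K+1))]
Numerator: 0.2321·(1 − 10·0.000001958 + 9·0.0000004545) = 0.232139
Denominator: (0.7679)·(1.000000) = 0.767857
L = 0.232139/0.767857 = 0.3023

Final: 0.3023


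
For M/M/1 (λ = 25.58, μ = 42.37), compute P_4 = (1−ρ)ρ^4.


ρ = 25.58/42.37 = 0.6037
P_n = (1−ρ)·ρ^n = (1 − 0.6037)·0.6037^4 = 0.3963·0.132852 = 0.052645

Final: 0.052645


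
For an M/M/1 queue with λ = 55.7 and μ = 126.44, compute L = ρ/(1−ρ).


ρ = λ/μ = 55.7/126.44 = 0.4405
L = ρ/(1−ρ) = 0.4405/(1 − 0.4405) = 0.4405/0.5595 = 0.7874

Final: 0.7874


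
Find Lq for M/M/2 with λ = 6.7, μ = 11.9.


a = λ/μ = 0.5630; ρ = a/2 = 0.2815
P₀ = 0.560656
Lq = P₀·a^c·ρ / (c!·(1−ρ)²) = 0.560656·0.31700·0.2815/(2·0.51622)
= 0.04846

Final: 0.04846


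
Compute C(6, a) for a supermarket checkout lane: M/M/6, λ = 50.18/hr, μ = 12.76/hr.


a = λ/μ = 3.9326; ρ = a/6 = 0.6554
P₀ = 0.018013 (from M/M/c formula)
C(c,a) = [a^c/(c!(1−ρ))]·P₀ = [3698.96222/(720·0.3446)]·0.018013
= 14.90989·0.018013 = 0.268571

Final: 0.268571


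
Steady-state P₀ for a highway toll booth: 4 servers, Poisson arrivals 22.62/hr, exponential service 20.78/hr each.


a = λ/μ = 22.62/20.78 = 1.0885; ρ = a/c = 0.2721
Σ_{k=0}^{3} a^k/k! (terms k=0..3) = 1.00000 + 1.08855 + 0.59247 + 0.21498 = 2.89599
Tail: a^4/(4!(1−ρ)) = 1.40407/(24·0.7279) = 0.08038
P₀ = 1/(2.89599 + 0.08038) = 1/2.97637 = 0.335980

Final: 0.335980


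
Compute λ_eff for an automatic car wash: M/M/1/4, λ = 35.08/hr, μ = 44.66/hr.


ρ = 0.7855; P_K = (1−ρ)ρ^4/(1−ρ^5) = 0.116495
λ_eff = λ(1 − P_K) = 35.08·(1 − 0.116495) = 35.08·0.883505 = 30.9934 /hr

Final: 30.9934 /hr


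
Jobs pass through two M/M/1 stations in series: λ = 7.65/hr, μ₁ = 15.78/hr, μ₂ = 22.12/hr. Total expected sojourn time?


Each node sees arrival rate λ = 7.65/hr (tandem ⇒ throughput preserved).
W₁ = 1/(μ₁−λ) = 1/(15.78−7.65) = 0.12300 hr
W₂ = 1/(μ₂−λ) = 1/(22.12−7.65) = 0.06911 hr
W_total = W₁ + W₂ = 0.12300 + 0.06911 = 0.19211 hr

Final: 0.19211 hr


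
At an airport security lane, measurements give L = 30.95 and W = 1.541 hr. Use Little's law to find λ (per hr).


λ = L/W = 30.95/1.541 = 20.0844 /hr

Final: 20.0844 /hr


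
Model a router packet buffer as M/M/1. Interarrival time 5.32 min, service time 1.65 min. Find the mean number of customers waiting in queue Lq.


λ = 60/5.32 = 11.2782 /hr
μ = 60/1.65 = 36.3636 /hr
ρ = λ/μ = 11.2782/36.3636 = 0.3102
Lq = ρ²/(1−ρ) = 0.09619/0.6898 = 0.1394

Final: 0.1394


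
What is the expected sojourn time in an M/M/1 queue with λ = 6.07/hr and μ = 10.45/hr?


W = 1/(μ−λ) = 1/(10.45 − 6.07) = 1/4.38 = 0.2283 hr

Final: 0.2283 hr


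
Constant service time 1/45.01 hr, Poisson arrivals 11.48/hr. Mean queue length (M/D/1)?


ρ = 11.48/45.01 = 0.2551
M/D/1: Lq = ρ²/(2(1−ρ)) = 0.06505/(2·0.7449) = 0.04366

Final: 0.04366


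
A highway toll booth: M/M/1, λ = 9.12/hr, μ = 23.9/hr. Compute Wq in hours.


ρ = 9.12/23.9 = 0.3816
Wq = ρ/(μ−λ) = 0.3816/(23.9 − 9.12) = 0.3816/14.78 = 0.02582 hr

Final: 0.02582 hr


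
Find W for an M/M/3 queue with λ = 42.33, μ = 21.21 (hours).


a = 1.9958; ρ = 0.6653; P₀ = 0.111793
Lq = P₀·a^c·ρ/(c!(1−ρ)²) = 0.87930
Wq = Lq/λ = 0.87930/42.33 = 0.02077 hr
W = Wq + 1/μ = 0.02077 + 0.04715 = 0.06792 hr

Final: 0.06792 hr


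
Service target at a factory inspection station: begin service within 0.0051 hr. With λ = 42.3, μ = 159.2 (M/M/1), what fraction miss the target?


ρ = 42.3/159.2 = 0.2657
P(Wq > t) = ρ·e^{−(μ−λ)t} = 0.2657·e^{−0.5962}
= 0.2657·0.550907 = 0.146378

Final: 0.146378


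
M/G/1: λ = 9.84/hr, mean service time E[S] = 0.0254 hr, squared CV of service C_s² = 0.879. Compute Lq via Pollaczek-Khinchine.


ρ = λ·E[S] = 9.84·0.0254 = 0.2499
Lq = ρ²(1+C_s²)/(2(1−ρ)) = 0.06247·(1+0.879)/(2·0.7501)
= 0.06247·1.8790/1.5001 = 0.07824

Final: 0.07824


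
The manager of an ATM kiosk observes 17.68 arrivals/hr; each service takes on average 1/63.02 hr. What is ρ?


ρ = λ/μ = 17.68/63.02 = 0.2805

Final: 0.2805


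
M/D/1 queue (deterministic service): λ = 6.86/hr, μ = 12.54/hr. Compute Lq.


ρ = 6.86/12.54 = 0.5470
M/D/1: Lq = ρ²/(2(1−ρ)) = 0.2993/(2·0.4530) = 0.33035

Final: 0.33035


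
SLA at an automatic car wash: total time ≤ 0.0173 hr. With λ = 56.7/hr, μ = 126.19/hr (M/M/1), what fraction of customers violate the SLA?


W ~ Exponential(μ−λ) for M/M/1.
μ − λ = 126.19 − 56.7 = 69.4900
P(W > t) = e^{−(μ−λ)t} = e^{−1.2022} = 0.300539

Final: 0.300539


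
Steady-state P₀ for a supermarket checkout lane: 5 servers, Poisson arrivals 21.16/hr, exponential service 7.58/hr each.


a = λ/μ = 21.16/7.58 = 2.7916; ρ = a/c = 0.5583
Σ_{k=0}^{4} a^k/k! (terms k=0..4) = 1.00000 + 2.79156 + 3.89639 + 3.62567 + 2.53031 = 13.84393
Tail: a^5/(5!(1−ρ)) = 169.52443/(120·0.4417) = 3.19841
P₀ = 1/(13.84393 + 3.19841) = 1/17.04235 = 0.058677

Final: 0.058677


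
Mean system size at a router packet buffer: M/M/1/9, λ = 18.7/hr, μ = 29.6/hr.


ρ = 18.7/29.6 = 0.6318
L = ρ[1 − (K+1)ρ^K + Kρ^(K+1)] / [(1−ρ)(1−ρ^(K+1))]
Numerator: 0.6318·(1 − 10·0.016031 + 9·0.010127) = 0.588065
Denominator: (0.3682)·(0.989873) = 0.364514
L = 0.588065/0.364514 = 1.6133

Final: 1.6133


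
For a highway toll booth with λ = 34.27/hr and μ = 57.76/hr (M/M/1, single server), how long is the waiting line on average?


ρ = 34.27/57.76 = 0.5933
Lq = ρ²/(1−ρ) = 0.3520/0.4067 = 0.8656

Final: 0.8656


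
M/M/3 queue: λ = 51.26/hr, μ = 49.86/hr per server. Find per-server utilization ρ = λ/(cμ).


ρ = λ/(cμ) = 51.26/(3·49.86) = 51.26/149.58 = 0.3427

Final: 0.3427


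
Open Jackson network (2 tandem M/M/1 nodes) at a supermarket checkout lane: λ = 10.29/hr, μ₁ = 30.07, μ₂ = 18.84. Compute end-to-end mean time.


Each node sees arrival rate λ = 10.29/hr (tandem ⇒ throughput preserved).
W₁ = 1/(μ₁−λ) = 1/(30.07−10.29) = 0.05056 hr
W₂ = 1/(μ₂−λ) = 1/(18.84−10.29) = 0.11696 hr
W_total = W₁ + W₂ = 0.05056 + 0.11696 = 0.16752 hr

Final: 0.16752 hr


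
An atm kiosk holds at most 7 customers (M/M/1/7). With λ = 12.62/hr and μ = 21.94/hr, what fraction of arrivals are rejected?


ρ = λ/μ = 12.62/21.94 = 0.5752
P_K = (1−ρ)ρ^K/(1−ρ^(K+1)) = (0.4248·0.020833)/(1 − 0.011983)
= 0.008850/0.988017 = 0.008957

Final: 0.008957


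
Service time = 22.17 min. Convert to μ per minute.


μ = 1/(service time) in consistent units.
1 minute = 1 min, so μ = 1/22.17 = 0.04511 per minute

Final: 0.04511 /min


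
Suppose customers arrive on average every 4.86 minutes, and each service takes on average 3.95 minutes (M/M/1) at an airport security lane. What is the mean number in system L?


λ = 60/4.86 = 12.3457 /hr
μ = 60/3.95 = 15.1899 /hr
ρ = λ/μ = 12.3457/15.1899 = 0.8128
L = ρ/(1−ρ) = 0.8128/0.1872 = 4.3407

Final: 4.3407


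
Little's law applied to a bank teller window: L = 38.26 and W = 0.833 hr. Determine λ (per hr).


λ = L/W = 38.26/0.833 = 45.9304 /hr

Final: 45.9304 /hr


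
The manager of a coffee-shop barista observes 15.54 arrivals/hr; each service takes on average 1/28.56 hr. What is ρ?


ρ = λ/μ = 15.54/28.56 = 0.5441

Final: 0.5441


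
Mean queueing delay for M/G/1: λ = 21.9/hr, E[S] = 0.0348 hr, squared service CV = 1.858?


ρ = λ·E[S] = 21.9·0.0348 = 0.7621
E[S²] = E[S]²(1+C_s²) = 0.0348²·(1+1.858) = 0.003461
Wq = λ·E[S²]/(2(1−ρ)) = 21.9·0.003461/(2·0.2379) = 0.15932 hr

Final: 0.15932 hr


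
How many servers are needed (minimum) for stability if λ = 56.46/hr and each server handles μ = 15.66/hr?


Stability requires cμ > λ ⇔ c > λ/μ.
λ/μ = 56.46/15.66 = 3.6054
Minimum integer c = ⌊3.6054⌋ + 1 = 4
Check: 4·15.66 = 62.64 > 56.46, while 3·15.66 = 46.98 ≤ 56.46

Final: 4 servers


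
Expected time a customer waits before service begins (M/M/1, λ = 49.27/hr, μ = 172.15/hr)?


ρ = 49.27/172.15 = 0.2862
Wq = ρ/(μ−λ) = 0.2862/(172.15 − 49.27) = 0.2862/122.88 = 0.002329 hr

Final: 0.002329 hr


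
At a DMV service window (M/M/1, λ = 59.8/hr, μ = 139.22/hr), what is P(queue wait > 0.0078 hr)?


ρ = 59.8/139.22 = 0.4295
P(Wq > t) = ρ·e^{−(μ−λ)t} = 0.4295·e^{−0.6195}
= 0.4295·0.538226 = 0.231188

Final: 0.231188


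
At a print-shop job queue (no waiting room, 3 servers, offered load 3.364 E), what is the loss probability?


B(c,a) = (a^c/c!) / Σ_{k=0}^{c} a^k/k!
a^3/3! = 6.344782
Σ terms (k=0..3): 1.00000 + 3.36400 + 5.65825 + 6.34478 = 16.367030
B = 6.344782/16.367030 = 0.387656

Final: 0.387656


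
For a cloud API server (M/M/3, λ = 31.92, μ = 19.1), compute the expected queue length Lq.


a = λ/μ = 1.6712; ρ = a/3 = 0.5571
P₀ = 0.171704
Lq = P₀·a^c·ρ / (c!·(1−ρ)²) = 0.171704·4.66755·0.5571/(6·0.19619)
= 0.37927

Final: 0.37927


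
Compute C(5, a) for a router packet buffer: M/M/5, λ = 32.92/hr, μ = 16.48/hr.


a = λ/μ = 1.9976; ρ = a/5 = 0.3995
P₀ = 0.134661 (from M/M/c formula)
C(c,a) = [a^c/(c!(1−ρ))]·P₀ = [31.80630/(120·0.6005)]·0.134661
= 0.44140·0.134661 = 0.059439

Final: 0.059439


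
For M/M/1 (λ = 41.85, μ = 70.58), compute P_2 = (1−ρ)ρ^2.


ρ = 41.85/70.58 = 0.5929
P_n = (1−ρ)·ρ^n = (1 − 0.5929)·0.5929^2 = 0.4071·0.351583 = 0.143114

Final: 0.143114


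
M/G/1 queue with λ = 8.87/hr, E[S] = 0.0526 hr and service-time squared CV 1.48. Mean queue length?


ρ = λ·E[S] = 8.87·0.0526 = 0.4666
Lq = ρ²(1+C_s²)/(2(1−ρ)) = 0.2177·(1+1.48)/(2·0.5334)
= 0.2177·2.4800/1.0669 = 0.50601

Final: 0.50601


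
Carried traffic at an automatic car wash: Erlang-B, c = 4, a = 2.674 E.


B(4,2.674) = 0.169526 (Erlang-B)
Carried load = a(1 − B) = 2.674·(1 − 0.169526) = 2.674·0.830474 = 2.2207 E

Final: 2.2207 Erlangs


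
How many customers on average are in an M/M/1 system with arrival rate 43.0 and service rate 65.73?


ρ = λ/μ = 43.0/65.73 = 0.6542
L = ρ/(1−ρ) = 0.6542/(1 − 0.6542) = 0.6542/0.3458 = 1.8918

Final: 1.8918


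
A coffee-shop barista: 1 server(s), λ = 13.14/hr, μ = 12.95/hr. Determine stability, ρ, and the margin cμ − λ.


Total capacity cμ = 1·12.95 = 12.95/hr
ρ = λ/(cμ) = 13.14/12.95 = 1.0147
Stable ⇔ ρ < 1: NO
Spare capacity = cμ − λ = 12.95 − 13.14 = -0.19/hr

Final: ρ = 1.0147; unstable; margin = -0.19/hr


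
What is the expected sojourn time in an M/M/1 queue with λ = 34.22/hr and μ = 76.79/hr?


W = 1/(μ−λ) = 1/(76.79 − 34.22) = 1/42.57 = 0.02349 hr

Final: 0.02349 hr


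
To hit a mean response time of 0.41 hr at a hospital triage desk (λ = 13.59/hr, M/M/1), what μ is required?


W = 1/(μ−λ) ⇒ μ − λ = 1/W = 1/0.41 = 2.4390
μ = λ + 1/W = 13.59 + 2.4390 = 16.0290 per hr

Final: 16.0290 /hr


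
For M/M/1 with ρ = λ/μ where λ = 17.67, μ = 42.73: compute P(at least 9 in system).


ρ = 17.67/42.73 = 0.4135
P(N ≥ n) = ρ^n = 0.4135^9 = 0.0003536

Final: 0.0003536


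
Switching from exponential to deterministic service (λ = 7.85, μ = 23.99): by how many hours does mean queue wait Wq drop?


ρ = 7.85/23.99 = 0.3272
Wq(M/M/1) = ρ/(μ−λ) = 0.3272/16.14 = 0.02027 hr
Wq(M/D/1) = ρ/(2(μ−λ)) = 0.01014 hr
Savings = 0.02027 − 0.01014 = 0.01014 hr

Final: 0.01014 hr


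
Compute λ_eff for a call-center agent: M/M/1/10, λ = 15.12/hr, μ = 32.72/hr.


ρ = 0.4621; P_K = (1−ρ)ρ^10/(1−ρ^11) = 0.0002389
λ_eff = λ(1 − P_K) = 15.12·(1 − 0.0002389) = 15.12·0.999761 = 15.1164 /hr

Final: 15.1164 /hr


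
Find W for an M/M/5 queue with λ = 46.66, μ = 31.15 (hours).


a = 1.4979; ρ = 0.2996; P₀ = 0.223243
Lq = P₀·a^c·ρ/(c!(1−ρ)²) = 0.008567
Wq = Lq/λ = 0.008567/46.66 = 0.0001836 hr
W = Wq + 1/μ = 0.0001836 + 0.03210 = 0.03229 hr

Final: 0.03229 hr


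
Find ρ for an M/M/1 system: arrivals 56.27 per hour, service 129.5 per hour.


ρ = λ/μ = 56.27/129.5 = 0.4345

Final: 0.4345


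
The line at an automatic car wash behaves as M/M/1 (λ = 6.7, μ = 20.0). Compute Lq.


ρ = 6.7/20.0 = 0.3350
Lq = ρ²/(1−ρ) = 0.1122/0.6650 = 0.1688

Final: 0.1688


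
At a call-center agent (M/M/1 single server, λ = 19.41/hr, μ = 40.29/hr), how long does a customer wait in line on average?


ρ = 19.41/40.29 = 0.4818
Wq = ρ/(μ−λ) = 0.4818/(40.29 − 19.41) = 0.4818/20.88 = 0.02307 hr

Final: 0.02307 hr


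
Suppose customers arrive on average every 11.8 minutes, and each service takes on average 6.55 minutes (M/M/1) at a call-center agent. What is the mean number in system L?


λ = 60/11.8 = 5.0847 /hr
μ = 60/6.55 = 9.1603 /hr
ρ = λ/μ = 5.0847/9.1603 = 0.5551
L = ρ/(1−ρ) = 0.5551/0.4449 = 1.2476

Final: 1.2476


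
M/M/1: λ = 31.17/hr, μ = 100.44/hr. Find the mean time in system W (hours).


W = 1/(μ−λ) = 1/(100.44 − 31.17) = 1/69.27 = 0.01444 hr

Final: 0.01444 hr


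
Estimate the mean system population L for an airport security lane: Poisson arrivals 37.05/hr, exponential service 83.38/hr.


ρ = λ/μ = 37.05/83.38 = 0.4444
L = ρ/(1−ρ) = 0.4444/(1 − 0.4444) = 0.4444/0.5556 = 0.7997

Final: 0.7997


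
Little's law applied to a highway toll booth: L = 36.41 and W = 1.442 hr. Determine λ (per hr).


λ = L/W = 36.41/1.442 = 25.2497 /hr

Final: 25.2497 /hr


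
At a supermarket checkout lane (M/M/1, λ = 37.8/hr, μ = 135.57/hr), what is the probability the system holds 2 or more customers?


ρ = 37.8/135.57 = 0.2788
P(N ≥ n) = ρ^n = 0.2788^2 = 0.077742

Final: 0.077742


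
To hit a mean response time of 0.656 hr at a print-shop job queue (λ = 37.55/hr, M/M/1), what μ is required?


W = 1/(μ−λ) ⇒ μ − λ = 1/W = 1/0.656 = 1.5244
μ = λ + 1/W = 37.55 + 1.5244 = 39.0744 per hr

Final: 39.0744 /hr


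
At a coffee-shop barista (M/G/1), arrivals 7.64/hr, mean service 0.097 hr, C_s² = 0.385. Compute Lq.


ρ = λ·E[S] = 7.64·0.097 = 0.7411
Lq = ρ²(1+C_s²)/(2(1−ρ)) = 0.5492·(1+0.385)/(2·0.2589)
= 0.5492·1.3850/0.5178 = 1.46887

Final: 1.46887


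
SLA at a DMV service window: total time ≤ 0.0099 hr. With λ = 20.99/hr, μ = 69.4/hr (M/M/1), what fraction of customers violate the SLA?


W ~ Exponential(μ−λ) for M/M/1.
μ − λ = 69.4 − 20.99 = 48.4100
P(W > t) = e^{−(μ−λ)t} = e^{−0.4793} = 0.619242

Final: 0.619242


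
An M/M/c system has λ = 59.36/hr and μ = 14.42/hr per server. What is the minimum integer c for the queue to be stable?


Stability requires cμ > λ ⇔ c > λ/μ.
λ/μ = 59.36/14.42 = 4.1165
Minimum integer c = ⌊4.1165⌋ + 1 = 5
Check: 5·14.42 = 72.10 > 59.36, while 4·14.42 = 57.68 ≤ 59.36

Final: 5 servers


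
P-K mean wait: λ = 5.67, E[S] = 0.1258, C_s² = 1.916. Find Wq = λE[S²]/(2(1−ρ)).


ρ = λ·E[S] = 5.67·0.1258 = 0.7133
E[S²] = E[S]²(1+C_s²) = 0.1258²·(1+1.916) = 0.046148
Wq = λ·E[S²]/(2(1−ρ)) = 5.67·0.046148/(2·0.2867) = 0.45630 hr

Final: 0.45630 hr


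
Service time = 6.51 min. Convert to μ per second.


μ = 1/(service time) in consistent units.
1 second = 0.0166667 min, so μ = 0.0166667/6.51 = 0.002560 per second

Final: 0.002560 /sec


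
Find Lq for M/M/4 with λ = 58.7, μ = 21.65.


a = λ/μ = 2.7113; ρ = a/4 = 0.6778
P₀ = 0.056504
Lq = P₀·a^c·ρ / (c!·(1−ρ)²) = 0.056504·54.04068·0.6778/(24·0.10379)
= 0.83087

Final: 0.83087


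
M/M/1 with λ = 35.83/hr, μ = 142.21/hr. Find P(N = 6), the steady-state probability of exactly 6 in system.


ρ = 35.83/142.21 = 0.2520
P_n = (1−ρ)·ρ^n = (1 − 0.2520)·0.2520^6 = 0.7480·0.0002558 = 0.0001914

Final: 0.0001914


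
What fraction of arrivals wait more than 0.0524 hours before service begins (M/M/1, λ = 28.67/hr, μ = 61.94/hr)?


ρ = 28.67/61.94 = 0.4629
P(Wq > t) = ρ·e^{−(μ−λ)t} = 0.4629·e^{−1.7433}
= 0.4629·0.174934 = 0.080971

Final: 0.080971


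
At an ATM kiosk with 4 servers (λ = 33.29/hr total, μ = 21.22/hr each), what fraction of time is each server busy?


ρ = λ/(cμ) = 33.29/(4·21.22) = 33.29/84.88 = 0.3922

Final: 0.3922


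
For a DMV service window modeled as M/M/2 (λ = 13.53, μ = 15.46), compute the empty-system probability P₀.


a = λ/μ = 13.53/15.46 = 0.8752; ρ = a/c = 0.4376
Σ_{k=0}^{1} a^k/k! (terms k=0..1) = 1.00000 + 0.87516 = 1.87516
Tail: a^2/(2!(1−ρ)) = 0.76591/(2·0.5624) = 0.68090
P₀ = 1/(1.87516 + 0.68090) = 1/2.55607 = 0.391226

Final: 0.391226


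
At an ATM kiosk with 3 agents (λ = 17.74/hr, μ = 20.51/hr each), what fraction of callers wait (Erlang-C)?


a = λ/μ = 0.8649; ρ = a/3 = 0.2883
P₀ = 0.418314 (from M/M/c formula)
C(c,a) = [a^c/(c!(1−ρ))]·P₀ = [0.64709/(6·0.7117)]·0.418314
= 0.15154·0.418314 = 0.063391

Final: 0.063391


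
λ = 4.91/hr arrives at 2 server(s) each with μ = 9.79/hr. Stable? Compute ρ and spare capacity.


Total capacity cμ = 2·9.79 = 19.58/hr
ρ = λ/(cμ) = 4.91/19.58 = 0.2508
Stable ⇔ ρ < 1: YES
Spare capacity = cμ − λ = 19.58 − 4.91 = 14.67/hr

Final: ρ = 0.2508; stable; margin = 14.67/hr


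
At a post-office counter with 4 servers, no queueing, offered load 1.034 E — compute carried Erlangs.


B(4,1.034) = 0.017008 (Erlang-B)
Carried load = a(1 − B) = 1.034·(1 − 0.017008) = 1.034·0.982992 = 1.0164 E

Final: 1.0164 Erlangs


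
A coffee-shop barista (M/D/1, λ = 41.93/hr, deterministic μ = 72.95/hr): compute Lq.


ρ = 41.93/72.95 = 0.5748
M/D/1: Lq = ρ²/(2(1−ρ)) = 0.3304/(2·0.4252) = 0.38847

Final: 0.38847


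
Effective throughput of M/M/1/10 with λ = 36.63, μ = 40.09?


ρ = 0.9137; P_K = (1−ρ)ρ^10/(1−ρ^11) = 0.055599
λ_eff = λ(1 − P_K) = 36.63·(1 − 0.055599) = 36.63·0.944401 = 34.5934 /hr

Final: 34.5934 /hr


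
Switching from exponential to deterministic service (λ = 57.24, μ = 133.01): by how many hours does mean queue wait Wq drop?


ρ = 57.24/133.01 = 0.4303
Wq(M/M/1) = ρ/(μ−λ) = 0.4303/75.77 = 0.005680 hr
Wq(M/D/1) = ρ/(2(μ−λ)) = 0.002840 hr
Savings = 0.005680 − 0.002840 = 0.002840 hr

Final: 0.002840 hr


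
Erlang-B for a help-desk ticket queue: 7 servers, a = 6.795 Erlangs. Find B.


B(c,a) = (a^c/c!) / Σ_{k=0}^{c} a^k/k!
a^7/7! = 132.707568
Σ terms (k=0..7): 1.00000 + 6.79500 + 23.08601 + 52.28982 + 88.82733 + 120.71634 + 136.71125 + 132.70757 = 562.133323
B = 132.707568/562.133323 = 0.236078

Final: 0.236078


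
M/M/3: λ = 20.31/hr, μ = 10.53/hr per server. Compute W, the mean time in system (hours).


a = 1.9288; ρ = 0.6429; P₀ = 0.122880
Lq = P₀·a^c·ρ/(c!(1−ρ)²) = 0.74100
Wq = Lq/λ = 0.74100/20.31 = 0.03648 hr
W = Wq + 1/μ = 0.03648 + 0.09497 = 0.13145 hr

Final: 0.13145 hr


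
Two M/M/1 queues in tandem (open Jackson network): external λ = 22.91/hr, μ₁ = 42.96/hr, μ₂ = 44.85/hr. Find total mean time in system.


Each node sees arrival rate λ = 22.91/hr (tandem ⇒ throughput preserved).
W₁ = 1/(μ₁−λ) = 1/(42.96−22.91) = 0.04988 hr
W₂ = 1/(μ₂−λ) = 1/(44.85−22.91) = 0.04558 hr
W_total = W₁ + W₂ = 0.04988 + 0.04558 = 0.09545 hr

Final: 0.09545 hr


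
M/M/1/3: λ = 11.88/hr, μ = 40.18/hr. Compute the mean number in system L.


ρ = 11.88/40.18 = 0.2957
L = ρ[1 − (K+1)ρ^K + Kρ^(K+1)] / [(1−ρ)(1−ρ^(K+1))]
Numerator: 0.2957·(1 − 4·0.025848 + 3·0.007642) = 0.271879
Denominator: (0.7043)·(0.992358) = 0.698948
L = 0.271879/0.698948 = 0.3890

Final: 0.3890


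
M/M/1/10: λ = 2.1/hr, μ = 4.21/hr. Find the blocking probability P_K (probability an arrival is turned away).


ρ = λ/μ = 2.1/4.21 = 0.4988
P_K = (1−ρ)ρ^K/(1−ρ^(K+1)) = (0.5012·0.0009536)/(1 − 0.0004757)
= 0.0004779/0.999524 = 0.0004782

Final: 0.0004782


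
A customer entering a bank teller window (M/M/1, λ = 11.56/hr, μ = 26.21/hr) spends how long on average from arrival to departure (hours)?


W = 1/(μ−λ) = 1/(26.21 − 11.56) = 1/14.65 = 0.06826 hr

Final: 0.06826 hr


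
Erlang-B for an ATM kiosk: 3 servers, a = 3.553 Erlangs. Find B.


B(c,a) = (a^c/c!) / Σ_{k=0}^{c} a^k/k!
a^3/3! = 7.475399
Σ terms (k=0..3): 1.00000 + 3.55300 + 6.31190 + 7.47540 = 18.340303
B = 7.475399/18.340303 = 0.407594

Final: 0.407594


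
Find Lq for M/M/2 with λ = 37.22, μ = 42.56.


a = λ/μ = 0.8745; ρ = a/2 = 0.4373
P₀ = 0.391532
Lq = P₀·a^c·ρ / (c!·(1−ρ)²) = 0.391532·0.76480·0.4373/(2·0.31667)
= 0.20674

Final: 0.20674


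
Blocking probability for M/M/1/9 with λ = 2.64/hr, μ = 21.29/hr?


ρ = λ/μ = 2.64/21.29 = 0.1240
P_K = (1−ρ)ρ^K/(1−ρ^(K+1)) = (0.8760·0.000000006932)/(1 − 8.596e-10)
= 0.000000006072/1.000000 = 0.000000006072

Final: 0.000000006072


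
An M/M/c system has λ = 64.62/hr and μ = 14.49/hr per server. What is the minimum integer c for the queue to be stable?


Stability requires cμ > λ ⇔ c > λ/μ.
λ/μ = 64.62/14.49 = 4.4596
Minimum integer c = ⌊4.4596⌋ + 1 = 5
Check: 5·14.49 = 72.45 > 64.62, while 4·14.49 = 57.96 ≤ 64.62

Final: 5 servers


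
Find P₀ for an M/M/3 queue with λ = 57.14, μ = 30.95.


a = λ/μ = 57.14/30.95 = 1.8462; ρ = a/c = 0.6154
Σ_{k=0}^{2} a^k/k! (terms k=0..2) = 1.00000 + 1.84620 + 1.70423 = 4.55044
Tail: a^3/(3!(1−ρ)) = 6.29272/(6·0.3846) = 2.72696
P₀ = 1/(4.55044 + 2.72696) = 1/7.27740 = 0.137412

Final: 0.137412


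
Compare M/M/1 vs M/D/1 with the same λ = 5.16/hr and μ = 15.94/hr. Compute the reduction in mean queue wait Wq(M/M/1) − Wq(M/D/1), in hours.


ρ = 5.16/15.94 = 0.3237
Wq(M/M/1) = ρ/(μ−λ) = 0.3237/10.78 = 0.03003 hr
Wq(M/D/1) = ρ/(2(μ−λ)) = 0.01501 hr
Savings = 0.03003 − 0.01501 = 0.01501 hr

Final: 0.01501 hr


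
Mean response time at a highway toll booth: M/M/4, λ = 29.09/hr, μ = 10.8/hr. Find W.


a = 2.6935; ρ = 0.6734; P₀ = 0.057828
Lq = P₀·a^c·ρ/(c!(1−ρ)²) = 0.80054
Wq = Lq/λ = 0.80054/29.09 = 0.02752 hr
W = Wq + 1/μ = 0.02752 + 0.09259 = 0.12011 hr

Final: 0.12011 hr


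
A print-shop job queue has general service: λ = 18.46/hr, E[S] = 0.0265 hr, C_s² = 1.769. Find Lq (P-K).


ρ = λ·E[S] = 18.46·0.0265 = 0.4892
Lq = ρ²(1+C_s²)/(2(1−ρ)) = 0.2393·(1+1.769)/(2·0.5108)
= 0.2393·2.7690/1.0216 = 0.64862

Final: 0.64862


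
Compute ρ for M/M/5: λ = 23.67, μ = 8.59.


ρ = λ/(cμ) = 23.67/(5·8.59) = 23.67/42.95 = 0.5511

Final: 0.5511


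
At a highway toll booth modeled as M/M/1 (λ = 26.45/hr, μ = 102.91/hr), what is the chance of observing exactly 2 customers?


ρ = 26.45/102.91 = 0.2570
P_n = (1−ρ)·ρ^n = (1 − 0.2570)·0.2570^2 = 0.7430·0.066060 = 0.049081

Final: 0.049081


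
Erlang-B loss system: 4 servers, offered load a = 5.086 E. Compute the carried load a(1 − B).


B(4,5.086) = 0.405077 (Erlang-B)
Carried load = a(1 − B) = 5.086·(1 − 0.405077) = 5.086·0.594923 = 3.0258 E

Final: 3.0258 Erlangs


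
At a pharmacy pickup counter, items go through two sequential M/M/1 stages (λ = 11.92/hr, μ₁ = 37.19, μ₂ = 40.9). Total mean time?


Each node sees arrival rate λ = 11.92/hr (tandem ⇒ throughput preserved).
W₁ = 1/(μ₁−λ) = 1/(37.19−11.92) = 0.03957 hr
W₂ = 1/(μ₂−λ) = 1/(40.9−11.92) = 0.03451 hr
W_total = W₁ + W₂ = 0.03957 + 0.03451 = 0.07408 hr

Final: 0.07408 hr


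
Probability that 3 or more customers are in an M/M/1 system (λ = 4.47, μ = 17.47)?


ρ = 4.47/17.47 = 0.2559
P(N ≥ n) = ρ^n = 0.2559^3 = 0.016751

Final: 0.016751


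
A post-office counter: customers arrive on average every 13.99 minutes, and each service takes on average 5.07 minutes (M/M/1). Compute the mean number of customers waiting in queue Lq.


λ = 60/13.99 = 4.2888 /hr
μ = 60/5.07 = 11.8343 /hr
ρ = λ/μ = 4.2888/11.8343 = 0.3624
Lq = ρ²/(1−ρ) = 0.1313/0.6376 = 0.2060

Final: 0.2060


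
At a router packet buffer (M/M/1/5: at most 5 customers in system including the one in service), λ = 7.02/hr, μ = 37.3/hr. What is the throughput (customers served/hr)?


ρ = 0.1882; P_K = (1−ρ)ρ^5/(1−ρ^6) = 0.0001917
λ_eff = λ(1 − P_K) = 7.02·(1 − 0.0001917) = 7.02·0.999808 = 7.0187 /hr

Final: 7.0187 /hr


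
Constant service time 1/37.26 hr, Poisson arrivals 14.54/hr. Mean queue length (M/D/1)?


ρ = 14.54/37.26 = 0.3902
M/D/1: Lq = ρ²/(2(1−ρ)) = 0.1523/(2·0.6098) = 0.12487

Final: 0.12487


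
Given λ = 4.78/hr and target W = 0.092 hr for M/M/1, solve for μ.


W = 1/(μ−λ) ⇒ μ − λ = 1/W = 1/0.092 = 10.8696
μ = λ + 1/W = 4.78 + 10.8696 = 15.6496 per hr

Final: 15.6496 /hr


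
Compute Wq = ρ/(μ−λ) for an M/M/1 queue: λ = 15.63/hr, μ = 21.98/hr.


ρ = 15.63/21.98 = 0.7111
Wq = ρ/(μ−λ) = 0.7111/(21.98 − 15.63) = 0.7111/6.35 = 0.1120 hr

Final: 0.1120 hr


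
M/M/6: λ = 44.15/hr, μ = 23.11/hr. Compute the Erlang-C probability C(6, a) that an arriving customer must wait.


a = λ/μ = 1.9104; ρ = a/6 = 0.3184
P₀ = 0.147851 (from M/M/c formula)
C(c,a) = [a^c/(c!(1−ρ))]·P₀ = [48.61660/(720·0.6816)]·0.147851
= 0.09907·0.147851 = 0.014647

Final: 0.014647


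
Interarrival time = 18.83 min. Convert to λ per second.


λ = 1/(interarrival time) in consistent units.
1 second = 0.0166667 min, so λ = 0.0166667/18.83 = 0.0008851 per second

Final: 0.0008851 /sec


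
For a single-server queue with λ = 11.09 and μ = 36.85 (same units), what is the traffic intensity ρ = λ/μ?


ρ = λ/μ = 11.09/36.85 = 0.3009

Final: 0.3009


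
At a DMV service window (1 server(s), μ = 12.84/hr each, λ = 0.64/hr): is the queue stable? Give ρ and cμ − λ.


Total capacity cμ = 1·12.84 = 12.84/hr
ρ = λ/(cμ) = 0.64/12.84 = 0.04984
Stable ⇔ ρ < 1: YES
Spare capacity = cμ − λ = 12.84 − 0.64 = 12.20/hr

Final: ρ = 0.04984; stable; margin = 12.20/hr


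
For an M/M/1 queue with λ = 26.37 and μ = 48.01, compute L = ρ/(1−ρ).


ρ = λ/μ = 26.37/48.01 = 0.5493
L = ρ/(1−ρ) = 0.5493/(1 − 0.5493) = 0.5493/0.4507 = 1.2186

Final: 1.2186


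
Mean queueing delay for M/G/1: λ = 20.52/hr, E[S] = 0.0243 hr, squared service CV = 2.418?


ρ = λ·E[S] = 20.52·0.0243 = 0.4986
E[S²] = E[S]²(1+C_s²) = 0.0243²·(1+2.418) = 0.002018
Wq = λ·E[S²]/(2(1−ρ)) = 20.52·0.002018/(2·0.5014) = 0.04130 hr

Final: 0.04130 hr


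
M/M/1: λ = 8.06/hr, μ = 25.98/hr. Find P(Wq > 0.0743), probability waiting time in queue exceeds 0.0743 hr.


ρ = 8.06/25.98 = 0.3102
P(Wq > t) = ρ·e^{−(μ−λ)t} = 0.3102·e^{−1.3315}
= 0.3102·0.264092 = 0.081932

Final: 0.081932


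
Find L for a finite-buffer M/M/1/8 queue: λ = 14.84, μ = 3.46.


ρ = 14.84/3.46 = 4.2890
L = ρ[1 − (K+1)ρ^K + Kρ^(K+1)] / [(1−ρ)(1−ρ^(K+1))]
Numerator: 4.2890·(1 − 9·114515.010489 + 8·491156.865796) = 12432235.013420
Denominator: (-3.2890)·(-491155.865796) = 1615420.159757
L = 12432235.013420/1615420.159757 = 7.6960

Final: 7.6960


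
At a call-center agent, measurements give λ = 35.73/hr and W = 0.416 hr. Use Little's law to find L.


L = λW = 35.73·0.416 = 14.8637

Final: 14.8637


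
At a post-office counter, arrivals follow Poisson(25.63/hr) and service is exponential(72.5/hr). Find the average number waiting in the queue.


ρ = 25.63/72.5 = 0.3535
Lq = ρ²/(1−ρ) = 0.1250/0.6465 = 0.1933

Final: 0.1933


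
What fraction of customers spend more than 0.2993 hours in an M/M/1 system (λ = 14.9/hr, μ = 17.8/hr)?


W ~ Exponential(μ−λ) for M/M/1.
μ − λ = 17.8 − 14.9 = 2.9000
P(W > t) = e^{−(μ−λ)t} = e^{−0.8680} = 0.419803

Final: 0.419803


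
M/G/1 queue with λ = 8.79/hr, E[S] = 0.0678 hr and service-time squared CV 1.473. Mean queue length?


ρ = λ·E[S] = 8.79·0.0678 = 0.5960
Lq = ρ²(1+C_s²)/(2(1−ρ)) = 0.3552·(1+1.473)/(2·0.4040)
= 0.3552·2.4730/0.8081 = 1.08695

Final: 1.08695


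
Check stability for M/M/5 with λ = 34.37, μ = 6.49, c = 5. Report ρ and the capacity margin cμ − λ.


Total capacity cμ = 5·6.49 = 32.45/hr
ρ = λ/(cμ) = 34.37/32.45 = 1.0592
Stable ⇔ ρ < 1: NO
Spare capacity = cμ − λ = 32.45 − 34.37 = -1.92/hr

Final: ρ = 1.0592; unstable; margin = -1.92/hr


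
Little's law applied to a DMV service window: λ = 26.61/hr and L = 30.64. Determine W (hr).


W = L/λ = 30.64/26.61 = 1.1514 hr

Final: 1.1514 hr


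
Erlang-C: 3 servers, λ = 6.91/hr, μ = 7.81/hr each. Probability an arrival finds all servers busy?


a = λ/μ = 0.8848; ρ = a/3 = 0.2949
P₀ = 0.409856 (from M/M/c formula)
C(c,a) = [a^c/(c!(1−ρ))]·P₀ = [0.69260/(6·0.7051)]·0.409856
= 0.16372·0.409856 = 0.067100

Final: 0.067100


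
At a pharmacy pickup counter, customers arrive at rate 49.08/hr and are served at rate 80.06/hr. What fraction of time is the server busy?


ρ = λ/μ = 49.08/80.06 = 0.6130

Final: 0.6130


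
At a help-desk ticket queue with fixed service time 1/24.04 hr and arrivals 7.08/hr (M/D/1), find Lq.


ρ = 7.08/24.04 = 0.2945
M/D/1: Lq = ρ²/(2(1−ρ)) = 0.08674/(2·0.7055) = 0.06147

Final: 0.06147


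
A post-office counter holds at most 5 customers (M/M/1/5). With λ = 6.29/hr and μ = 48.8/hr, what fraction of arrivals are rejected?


ρ = λ/μ = 6.29/48.8 = 0.1289
P_K = (1−ρ)ρ^K/(1−ρ^(K+1)) = (0.8711·0.00003558)/(1 − 0.000004585)
= 0.00003099/0.999995 = 0.00003099

Final: 0.00003099


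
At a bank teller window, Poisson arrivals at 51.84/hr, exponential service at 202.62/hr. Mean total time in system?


W = 1/(μ−λ) = 1/(202.62 − 51.84) = 1/150.78 = 0.006632 hr

Final: 0.006632 hr


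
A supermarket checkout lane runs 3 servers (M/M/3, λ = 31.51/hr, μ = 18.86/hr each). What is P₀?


a = λ/μ = 31.51/18.86 = 1.6707; ρ = a/c = 0.5569
Σ_{k=0}^{2} a^k/k! (terms k=0..2) = 1.00000 + 1.67073 + 1.39567 = 4.06640
Tail: a^3/(3!(1−ρ)) = 4.66359/(6·0.4431) = 1.75419
P₀ = 1/(4.06640 + 1.75419) = 1/5.82060 = 0.171804

Final: 0.171804


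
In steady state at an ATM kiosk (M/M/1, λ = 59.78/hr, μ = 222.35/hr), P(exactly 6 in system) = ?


ρ = 59.78/222.35 = 0.2689
P_n = (1−ρ)·ρ^n = (1 − 0.2689)·0.2689^6 = 0.7311·0.0003777 = 0.0002761

Final: 0.0002761


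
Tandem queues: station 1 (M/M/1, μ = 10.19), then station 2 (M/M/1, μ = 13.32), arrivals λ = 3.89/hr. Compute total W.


Each node sees arrival rate λ = 3.89/hr (tandem ⇒ throughput preserved).
W₁ = 1/(μ₁−λ) = 1/(10.19−3.89) = 0.15873 hr
W₂ = 1/(μ₂−λ) = 1/(13.32−3.89) = 0.10604 hr
W_total = W₁ + W₂ = 0.15873 + 0.10604 = 0.26477 hr

Final: 0.26477 hr
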